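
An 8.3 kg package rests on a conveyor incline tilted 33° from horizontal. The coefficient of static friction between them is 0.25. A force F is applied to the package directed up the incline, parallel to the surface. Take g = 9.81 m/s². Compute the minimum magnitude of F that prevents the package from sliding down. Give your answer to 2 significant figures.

The normal force is N = mg cos 33° = 68.287 N. With F at its minimum the package is on the verge of sliding down, so static friction is at its maximum μ_s N = 0.25 × 68.287 = 17.072 N and acts up the slope.
Equilibrium along the incline: F + μ_s N = mg sin 33°, so F = 44.346 − 17.072 = 27.274 N.

27 N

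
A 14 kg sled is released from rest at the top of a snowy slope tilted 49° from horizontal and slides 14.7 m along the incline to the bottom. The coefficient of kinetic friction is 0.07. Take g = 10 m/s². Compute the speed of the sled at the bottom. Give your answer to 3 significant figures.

The weight component along the incline is mg sin 49° = 105.659 N and the normal force is N = mg cos 49° = 91.848 N.
Friction up the slope is f = μN = 0.07 × 91.848 = 6.429 N, so the net downslope force is 105.659 − 6.429 = 99.230 N and a = 99.230 / 14 = 7.0879 m/s².
Starting from rest over a distance of 14.7 m, v² = 2aL = 2 × 7.0879 × 14.7 = 208.3843, so v = 14.4355 m/s.

14.4 m/s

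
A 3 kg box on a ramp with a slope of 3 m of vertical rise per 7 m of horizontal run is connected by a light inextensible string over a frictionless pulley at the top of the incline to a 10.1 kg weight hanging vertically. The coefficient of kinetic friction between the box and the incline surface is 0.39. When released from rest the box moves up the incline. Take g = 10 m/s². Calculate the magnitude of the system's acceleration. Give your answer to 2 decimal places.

For the box on the incline: the weight component along the slope is m₁g sin 23.20° = 3 × 10 × 0.3939 = 11.817 N and the normal force is N = m₁g cos 23.20° = 27.574 N.
Kinetic friction opposes the box's motion up the incline: f = μN = 0.39 × 27.574 = 10.754 N acting down the slope.
Newton's second law for the box (up-slope positive): T − 11.817 − 10.754 = 3 a. For the hanging weight (downward positive): 10.1 × 10 − T = 10.1 a.
Adding the two equations eliminates T: 78.429 = 13.1 a, so a = 5.9869 m/s².

5.99 m/s²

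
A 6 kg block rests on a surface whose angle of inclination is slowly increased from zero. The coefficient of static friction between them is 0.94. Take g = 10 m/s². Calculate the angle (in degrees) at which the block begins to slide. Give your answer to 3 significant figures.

At the threshold of sliding, static friction is at its maximum μ_s N and exactly balances the weight component along the incline: mg sin θ = μ_s mg cos θ.
Hence tan θ = μ_s = 0.94, so θ = arctan(0.94) = 43.2285°.

43.2°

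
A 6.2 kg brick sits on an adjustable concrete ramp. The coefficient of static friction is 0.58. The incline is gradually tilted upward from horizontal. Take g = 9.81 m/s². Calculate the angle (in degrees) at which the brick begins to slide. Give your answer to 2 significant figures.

At the threshold of sliding, static friction is at its maximum μ_s N and exactly balances the weight component along the incline: mg sin θ = μ_s mg cos θ.
Hence tan θ = μ_s = 0.58, so θ = arctan(0.58) = 30.1137°.

30°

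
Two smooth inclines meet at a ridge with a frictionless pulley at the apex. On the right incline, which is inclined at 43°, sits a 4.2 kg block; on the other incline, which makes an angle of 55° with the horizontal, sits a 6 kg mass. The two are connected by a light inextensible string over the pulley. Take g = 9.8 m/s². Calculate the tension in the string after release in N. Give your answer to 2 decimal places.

36.35 N

Resolve each weight along its own incline: the 4.2 kg mass has component 4.2 × 9.8 × sin 43° = 28.071 N down its slope, and the 6 kg mass has 6 × 9.8 × sin 55° = 48.166 N down its slope.
The 6 kg side's 48.166 N exceeds the other side's 28.071 N, so that mass slides down and the 4.2 kg mass slides up. Taking that direction as positive, Newton's second law for the whole system gives 48.166 − 28.071 = (4.2 + 6) a, so a = 20.095 / 10.2 = 1.9701 m/s².
For the 4.2 kg mass (up-slope positive): T − 28.071 = 4.2 × 1.9701, so T = 36.345 N.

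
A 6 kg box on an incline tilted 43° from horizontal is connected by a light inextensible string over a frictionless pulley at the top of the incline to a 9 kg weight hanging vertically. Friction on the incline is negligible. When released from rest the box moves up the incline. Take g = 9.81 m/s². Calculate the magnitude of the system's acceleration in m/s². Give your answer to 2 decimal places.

For the box on the incline: the weight component along the slope is m₁g sin 43° = 6 × 9.81 × 0.6820 = 40.143 N and the normal force is N = m₁g cos 43° = 43.047 N.
Newton's second law for the box (up-slope positive): T − 40.143 = 6 a. For the hanging weight (downward positive): 9 × 9.81 − T = 9 a.
Adding the two equations eliminates T: 48.147 = 15 a, so a = 3.2098 m/s².

3.21 m/s²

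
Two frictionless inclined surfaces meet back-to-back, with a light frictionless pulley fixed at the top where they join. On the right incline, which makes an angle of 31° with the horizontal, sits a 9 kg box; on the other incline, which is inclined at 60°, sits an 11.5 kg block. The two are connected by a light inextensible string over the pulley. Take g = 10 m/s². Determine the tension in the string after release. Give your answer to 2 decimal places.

Resolve each weight along its own incline: the 9 kg mass has component 9 × 10 × sin 31° = 46.353 N down its slope, and the 11.5 kg mass has 11.5 × 10 × sin 60° = 99.593 N down its slope.
The 11.5 kg side's 99.593 N exceeds the other side's 46.353 N, so that mass slides down and the 9 kg mass slides up. Taking that direction as positive, Newton's second law for the whole system gives 99.593 − 46.353 = (9 + 11.5) a, so a = 53.240 / 20.5 = 2.5971 m/s².
For the 9 kg mass (up-slope positive): T − 46.353 = 9 × 2.5971, so T = 69.727 N.

69.73 N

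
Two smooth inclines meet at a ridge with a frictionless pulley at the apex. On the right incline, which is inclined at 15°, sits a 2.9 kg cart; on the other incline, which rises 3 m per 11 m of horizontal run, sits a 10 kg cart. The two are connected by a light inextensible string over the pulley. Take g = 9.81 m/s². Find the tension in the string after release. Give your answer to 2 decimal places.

11.51 N

Resolve each weight along its own incline: the 2.9 kg mass has component 2.9 × 9.81 × sin 15° = 7.363 N down its slope, and the 10 kg mass has 10 × 9.81 × sin 15.26° = 25.812 N down its slope.
The 10 kg side's 25.812 N exceeds the other side's 7.363 N, so that mass slides down and the 2.9 kg mass slides up. Taking that direction as positive, Newton's second law for the whole system gives 25.812 − 7.363 = (2.9 + 10) a, so a = 18.449 / 12.9 = 1.4302 m/s².
For the 2.9 kg mass (up-slope positive): T − 7.363 = 2.9 × 1.4302, so T = 11.511 N.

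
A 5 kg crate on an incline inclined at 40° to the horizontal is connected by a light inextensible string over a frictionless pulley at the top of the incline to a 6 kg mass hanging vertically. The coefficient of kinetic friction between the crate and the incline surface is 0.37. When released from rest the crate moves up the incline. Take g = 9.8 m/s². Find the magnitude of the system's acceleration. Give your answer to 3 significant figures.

For the crate on the incline: the weight component along the slope is m₁g sin 40° = 5 × 9.8 × 0.6428 = 31.497 N and the normal force is N = m₁g cos 40° = 37.536 N.
Kinetic friction opposes the crate's motion up the incline: f = μN = 0.37 × 37.536 = 13.888 N acting down the slope.
Newton's second law for the crate (up-slope positive): T − 31.497 − 13.888 = 5 a. For the hanging mass (downward positive): 6 × 9.8 − T = 6 a.
Adding the two equations eliminates T: 13.415 = 11 a, so a = 1.2195 m/s².

1.22 m/s²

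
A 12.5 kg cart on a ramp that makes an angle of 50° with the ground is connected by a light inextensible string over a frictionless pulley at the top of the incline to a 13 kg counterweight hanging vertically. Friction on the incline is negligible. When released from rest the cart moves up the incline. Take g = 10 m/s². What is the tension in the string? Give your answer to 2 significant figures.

110 N

For the cart on the incline: the weight component along the slope is m₁g sin 50° = 12.5 × 10 × 0.7660 = 95.750 N and the normal force is N = m₁g cos 50° = 80.348 N.
Newton's second law for the cart (up-slope positive): T − 95.750 = 12.5 a. For the hanging counterweight (downward positive): 13 × 10 − T = 13 a.
Adding the two equations eliminates T: 34.250 = 25.5 a, so a = 1.3431 m/s².
Then from the hanging counterweight's equation, T = 13 × (10 − 1.3431) = 112.540 N.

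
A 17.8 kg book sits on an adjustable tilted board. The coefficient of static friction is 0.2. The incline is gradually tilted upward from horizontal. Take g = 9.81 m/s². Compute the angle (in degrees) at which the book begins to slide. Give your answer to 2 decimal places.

At the threshold of sliding, static friction is at its maximum μ_s N and exactly balances the weight component along the incline: mg sin θ = μ_s mg cos θ.
Hence tan θ = μ_s = 0.2, so θ = arctan(0.2) = 11.3099°.

11.31°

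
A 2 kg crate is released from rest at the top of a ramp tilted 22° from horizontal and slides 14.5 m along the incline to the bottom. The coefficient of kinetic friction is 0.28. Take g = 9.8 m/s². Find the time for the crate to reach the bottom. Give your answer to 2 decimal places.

The weight component along the incline is mg sin 22° = 7.342 N and the normal force is N = mg cos 22° = 18.173 N.
Friction up the slope is f = μN = 0.28 × 18.173 = 5.088 N, so the net downslope force is 7.342 − 5.088 = 2.254 N and a = 2.254 / 2 = 1.1270 m/s².
Starting from rest, L = ½at², so t = √(2L/a) = √(2 × 14.5 / 1.1270) = 5.0727 s.

5.07 s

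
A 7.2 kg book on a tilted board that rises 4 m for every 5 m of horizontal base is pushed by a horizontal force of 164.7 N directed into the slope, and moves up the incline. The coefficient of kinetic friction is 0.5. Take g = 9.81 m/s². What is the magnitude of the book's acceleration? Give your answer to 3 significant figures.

0.759 m/s²

The horizontal push has components F cos 38.66° = 164.7 × 0.7809 = 128.614 N up the incline and F sin 38.66° = 164.7 × 0.6247 = 102.888 N pressing into the surface.
The normal force is therefore N = mg cos 38.66° + F sin 38.66° = 55.157 + 102.888 = 158.045 N, and kinetic friction down the slope is μN = 0.5 × 158.045 = 79.022 N.
Along the incline: F cos 38.66° − mg sin 38.66° − μN = ma, so 128.614 − 44.124 − 79.022 = 7.2 a, giving a = 0.7594 m/s².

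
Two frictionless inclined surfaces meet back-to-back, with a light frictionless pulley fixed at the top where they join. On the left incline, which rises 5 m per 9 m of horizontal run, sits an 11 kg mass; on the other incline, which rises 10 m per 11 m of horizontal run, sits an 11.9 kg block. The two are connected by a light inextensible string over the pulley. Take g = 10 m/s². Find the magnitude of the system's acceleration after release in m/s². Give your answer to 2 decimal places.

1.16 m/s²

Resolve each weight along its own incline: the 11 kg mass has component 11 × 10 × sin 29.05° = 53.421 N down its slope, and the 11.9 kg mass has 11.9 × 10 × sin 42.27° = 80.048 N down its slope.
The 11.9 kg side's 80.048 N exceeds the other side's 53.421 N, so that mass slides down and the 11 kg mass slides up. Taking that direction as positive, Newton's second law for the whole system gives 80.048 − 53.421 = (11 + 11.9) a, so a = 26.627 / 22.9 = 1.1628 m/s².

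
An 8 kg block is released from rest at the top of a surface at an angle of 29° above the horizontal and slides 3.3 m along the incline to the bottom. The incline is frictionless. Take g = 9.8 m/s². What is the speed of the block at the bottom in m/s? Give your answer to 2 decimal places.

5.60 m/s

The weight component along the incline is mg sin 29° = 38.009 N and the normal force is N = mg cos 29° = 68.570 N.
With no friction, a = g sin 29° = 4.7511 m/s².
Starting from rest over a distance of 3.3 m, v² = 2aL = 2 × 4.7511 × 3.3 = 31.3573, so v = 5.5998 m/s.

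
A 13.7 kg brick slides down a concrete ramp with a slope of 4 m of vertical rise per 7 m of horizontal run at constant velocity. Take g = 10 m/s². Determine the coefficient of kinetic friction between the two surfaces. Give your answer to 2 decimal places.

0.57

At constant velocity the net force along the incline is zero: mg sin 29.74° = μ mg cos 29.74°.
So μ = tan 29.74° = 0.4961 / 0.8682 = 0.5714.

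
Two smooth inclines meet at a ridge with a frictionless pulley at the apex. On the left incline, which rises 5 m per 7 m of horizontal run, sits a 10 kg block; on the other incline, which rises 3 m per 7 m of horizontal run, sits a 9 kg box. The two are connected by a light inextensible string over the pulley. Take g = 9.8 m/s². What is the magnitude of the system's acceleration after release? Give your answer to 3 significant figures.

Resolve each weight along its own incline: the 10 kg mass has component 10 × 9.8 × sin 35.54° = 56.961 N down its slope, and the 9 kg mass has 9 × 9.8 × sin 23.20° = 34.744 N down its slope.
The 10 kg side's 56.961 N exceeds the other side's 34.744 N, so that mass slides down and the 9 kg mass slides up. Taking that direction as positive, Newton's second law for the whole system gives 56.961 − 34.744 = (10 + 9) a, so a = 22.217 / 19 = 1.1693 m/s².

1.17 m/s²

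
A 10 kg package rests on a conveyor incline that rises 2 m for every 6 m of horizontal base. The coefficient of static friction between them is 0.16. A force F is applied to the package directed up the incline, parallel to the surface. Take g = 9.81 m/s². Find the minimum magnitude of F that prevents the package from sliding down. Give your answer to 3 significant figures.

The normal force is N = mg cos 18.43° = 93.066 N. With F at its minimum the package is on the verge of sliding down, so static friction is at its maximum μ_s N = 0.16 × 93.066 = 14.891 N and acts up the slope.
Equilibrium along the incline: F + μ_s N = mg sin 18.43°, so F = 31.022 − 14.891 = 16.131 N.

16.1 N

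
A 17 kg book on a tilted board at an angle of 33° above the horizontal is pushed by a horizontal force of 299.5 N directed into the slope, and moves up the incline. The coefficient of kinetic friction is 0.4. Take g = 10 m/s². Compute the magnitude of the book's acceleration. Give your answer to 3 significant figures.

The horizontal push has components F cos 33° = 299.5 × 0.8387 = 251.191 N up the incline and F sin 33° = 299.5 × 0.5446 = 163.108 N pressing into the surface.
The normal force is therefore N = mg cos 33° + F sin 33° = 142.579 + 163.108 = 305.687 N, and kinetic friction down the slope is μN = 0.4 × 305.687 = 122.275 N.
Along the incline: F cos 33° − mg sin 33° − μN = ma, so 251.191 − 92.582 − 122.275 = 17 a, giving a = 2.1373 m/s².

2.14 m/s²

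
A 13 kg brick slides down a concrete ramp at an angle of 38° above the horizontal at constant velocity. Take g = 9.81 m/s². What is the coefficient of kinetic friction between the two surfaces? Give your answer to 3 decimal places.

At constant velocity the net force along the incline is zero: mg sin 38° = μ mg cos 38°.
So μ = tan 38° = 0.6157 / 0.7880 = 0.7813.

0.781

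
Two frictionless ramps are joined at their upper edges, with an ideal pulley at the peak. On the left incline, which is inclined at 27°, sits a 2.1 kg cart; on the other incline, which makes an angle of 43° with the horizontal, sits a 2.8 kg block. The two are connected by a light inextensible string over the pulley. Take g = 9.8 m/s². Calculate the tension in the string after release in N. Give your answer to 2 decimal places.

Resolve each weight along its own incline: the 2.1 kg mass has component 2.1 × 9.8 × sin 27° = 9.343 N down its slope, and the 2.8 kg mass has 2.8 × 9.8 × sin 43° = 18.714 N down its slope.
The 2.8 kg side's 18.714 N exceeds the other side's 9.343 N, so that mass slides down and the 2.1 kg mass slides up. Taking that direction as positive, Newton's second law for the whole system gives 18.714 − 9.343 = (2.1 + 2.8) a, so a = 9.371 / 4.9 = 1.9124 m/s².
For the 2.1 kg mass (up-slope positive): T − 9.343 = 2.1 × 1.9124, so T = 13.359 N.

13.36 N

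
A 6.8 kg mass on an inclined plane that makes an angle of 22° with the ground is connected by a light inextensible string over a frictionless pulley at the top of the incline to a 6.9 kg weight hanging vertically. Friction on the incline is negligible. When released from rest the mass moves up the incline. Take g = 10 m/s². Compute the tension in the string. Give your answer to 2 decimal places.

For the mass on the incline: the weight component along the slope is m₁g sin 22° = 6.8 × 10 × 0.3746 = 25.473 N and the normal force is N = m₁g cos 22° = 63.049 N.
Newton's second law for the mass (up-slope positive): T − 25.473 = 6.8 a. For the hanging weight (downward positive): 6.9 × 10 − T = 6.9 a.
Adding the two equations eliminates T: 43.527 = 13.7 a, so a = 3.1772 m/s².
Then from the hanging weight's equation, T = 6.9 × (10 − 3.1772) = 47.077 N.

47.08 N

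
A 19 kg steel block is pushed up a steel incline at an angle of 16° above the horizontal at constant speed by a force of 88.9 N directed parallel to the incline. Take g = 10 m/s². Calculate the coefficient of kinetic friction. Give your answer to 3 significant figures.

At constant speed ΣF = 0 along the incline. The applied 88.9 N acts up the slope; the weight component mg sin 16° = 52.371 N and kinetic friction μN both act down the slope.
So 88.9 = 52.371 + μ × 182.640, giving μ = (88.9 − 52.371) / 182.640 = 0.2000.

0.200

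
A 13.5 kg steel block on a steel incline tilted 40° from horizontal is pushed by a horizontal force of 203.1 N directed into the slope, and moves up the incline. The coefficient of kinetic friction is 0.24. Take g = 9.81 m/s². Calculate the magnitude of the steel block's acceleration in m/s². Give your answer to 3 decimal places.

The horizontal push has components F cos 40° = 203.1 × 0.7660 = 155.575 N up the incline and F sin 40° = 203.1 × 0.6428 = 130.553 N pressing into the surface.
The normal force is therefore N = mg cos 40° + F sin 40° = 101.445 + 130.553 = 231.998 N, and kinetic friction down the slope is μN = 0.24 × 231.998 = 55.680 N.
Along the incline: F cos 40° − mg sin 40° − μN = ma, so 155.575 − 85.129 − 55.680 = 13.5 a, giving a = 1.0938 m/s².

1.094 m/s²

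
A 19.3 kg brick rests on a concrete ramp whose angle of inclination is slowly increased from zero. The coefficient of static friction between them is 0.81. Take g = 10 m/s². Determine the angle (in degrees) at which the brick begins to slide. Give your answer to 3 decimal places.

39.007°

At the threshold of sliding, static friction is at its maximum μ_s N and exactly balances the weight component along the incline: mg sin θ = μ_s mg cos θ.
Hence tan θ = μ_s = 0.81, so θ = arctan(0.81) = 39.0075°.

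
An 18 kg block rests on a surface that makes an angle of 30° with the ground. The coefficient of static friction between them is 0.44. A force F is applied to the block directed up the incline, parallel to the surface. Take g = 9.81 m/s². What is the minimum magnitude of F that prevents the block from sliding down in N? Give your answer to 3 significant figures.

The normal force is N = mg cos 30° = 152.923 N. With F at its minimum the block is on the verge of sliding down, so static friction is at its maximum μ_s N = 0.44 × 152.923 = 67.286 N and acts up the slope.
Equilibrium along the incline: F + μ_s N = mg sin 30°, so F = 88.290 − 67.286 = 21.004 N.

21.0 N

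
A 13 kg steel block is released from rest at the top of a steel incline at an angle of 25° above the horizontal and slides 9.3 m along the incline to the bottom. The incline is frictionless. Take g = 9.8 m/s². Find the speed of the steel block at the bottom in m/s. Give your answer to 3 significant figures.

8.78 m/s

The weight component along the incline is mg sin 25° = 53.842 N and the normal force is N = mg cos 25° = 115.464 N.
With no friction, a = g sin 25° = 4.1417 m/s².
Starting from rest over a distance of 9.3 m, v² = 2aL = 2 × 4.1417 × 9.3 = 77.0356, so v = 8.7770 m/s.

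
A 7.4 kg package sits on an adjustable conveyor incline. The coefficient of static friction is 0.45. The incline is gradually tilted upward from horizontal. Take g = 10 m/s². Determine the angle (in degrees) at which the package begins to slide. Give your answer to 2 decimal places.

At the threshold of sliding, static friction is at its maximum μ_s N and exactly balances the weight component along the incline: mg sin θ = μ_s mg cos θ.
Hence tan θ = μ_s = 0.45, so θ = arctan(0.45) = 24.2277°.

24.23°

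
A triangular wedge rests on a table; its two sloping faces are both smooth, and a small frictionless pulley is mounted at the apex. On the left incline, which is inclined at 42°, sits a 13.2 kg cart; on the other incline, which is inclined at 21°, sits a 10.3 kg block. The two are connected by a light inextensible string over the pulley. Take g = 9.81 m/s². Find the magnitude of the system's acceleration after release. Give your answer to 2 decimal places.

Resolve each weight along its own incline: the 13.2 kg mass has component 13.2 × 9.81 × sin 42° = 86.647 N down its slope, and the 10.3 kg mass has 10.3 × 9.81 × sin 21° = 36.211 N down its slope.
The 13.2 kg side's 86.647 N exceeds the other side's 36.211 N, so that mass slides down and the 10.3 kg mass slides up. Taking that direction as positive, Newton's second law for the whole system gives 86.647 − 36.211 = (13.2 + 10.3) a, so a = 50.436 / 23.5 = 2.1462 m/s².

2.15 m/s²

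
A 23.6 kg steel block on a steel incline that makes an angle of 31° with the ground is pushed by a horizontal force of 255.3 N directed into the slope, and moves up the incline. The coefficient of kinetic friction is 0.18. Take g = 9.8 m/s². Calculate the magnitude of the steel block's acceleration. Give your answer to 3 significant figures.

1.71 m/s²

The horizontal push has components F cos 31° = 255.3 × 0.8572 = 218.843 N up the incline and F sin 31° = 255.3 × 0.5150 = 131.480 N pressing into the surface.
The normal force is therefore N = mg cos 31° + F sin 31° = 198.253 + 131.480 = 329.733 N, and kinetic friction down the slope is μN = 0.18 × 329.733 = 59.352 N.
Along the incline: F cos 31° − mg sin 31° − μN = ma, so 218.843 − 119.109 − 59.352 = 23.6 a, giving a = 1.7111 m/s².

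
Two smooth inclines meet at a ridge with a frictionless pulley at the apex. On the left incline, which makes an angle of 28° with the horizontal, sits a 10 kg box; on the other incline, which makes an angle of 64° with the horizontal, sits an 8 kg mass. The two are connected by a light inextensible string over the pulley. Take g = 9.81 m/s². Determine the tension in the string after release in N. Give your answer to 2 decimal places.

59.66 N

Resolve each weight along its own incline: the 10 kg mass has component 10 × 9.81 × sin 28° = 46.055 N down its slope, and the 8 kg mass has 8 × 9.81 × sin 64° = 70.537 N down its slope.
The 8 kg side's 70.537 N exceeds the other side's 46.055 N, so that mass slides down and the 10 kg mass slides up. Taking that direction as positive, Newton's second law for the whole system gives 70.537 − 46.055 = (10 + 8) a, so a = 24.482 / 18 = 1.3601 m/s².
For the 10 kg mass (up-slope positive): T − 46.055 = 10 × 1.3601, so T = 59.656 N.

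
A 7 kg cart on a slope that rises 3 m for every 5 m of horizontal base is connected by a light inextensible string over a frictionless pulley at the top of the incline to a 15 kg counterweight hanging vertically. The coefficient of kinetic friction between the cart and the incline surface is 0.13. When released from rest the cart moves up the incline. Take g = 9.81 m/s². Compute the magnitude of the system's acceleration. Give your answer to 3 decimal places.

4.735 m/s²

For the cart on the incline: the weight component along the slope is m₁g sin 30.96° = 7 × 9.81 × 0.5145 = 35.331 N and the normal force is N = m₁g cos 30.96° = 58.884 N.
Kinetic friction opposes the cart's motion up the incline: f = μN = 0.13 × 58.884 = 7.655 N acting down the slope.
Newton's second law for the cart (up-slope positive): T − 35.331 − 7.655 = 7 a. For the hanging counterweight (downward positive): 15 × 9.81 − T = 15 a.
Adding the two equations eliminates T: 104.164 = 22 a, so a = 4.7347 m/s².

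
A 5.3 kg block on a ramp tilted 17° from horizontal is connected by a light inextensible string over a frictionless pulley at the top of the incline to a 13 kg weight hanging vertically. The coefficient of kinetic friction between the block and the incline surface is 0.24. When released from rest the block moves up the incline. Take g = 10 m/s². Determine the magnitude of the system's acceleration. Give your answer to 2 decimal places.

5.59 m/s²

For the block on the incline: the weight component along the slope is m₁g sin 17° = 5.3 × 10 × 0.2924 = 15.497 N and the normal force is N = m₁g cos 17° = 50.684 N.
Kinetic friction opposes the block's motion up the incline: f = μN = 0.24 × 50.684 = 12.164 N acting down the slope.
Newton's second law for the block (up-slope positive): T − 15.497 − 12.164 = 5.3 a. For the hanging weight (downward positive): 13 × 10 − T = 13 a.
Adding the two equations eliminates T: 102.339 = 18.3 a, so a = 5.5923 m/s².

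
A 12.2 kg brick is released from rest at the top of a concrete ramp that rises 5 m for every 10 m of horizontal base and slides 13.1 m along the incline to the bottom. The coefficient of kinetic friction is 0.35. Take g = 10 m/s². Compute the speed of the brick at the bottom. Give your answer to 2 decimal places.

5.93 m/s

The weight component along the incline is mg sin 26.57° = 54.560 N and the normal force is N = mg cos 26.57° = 109.120 N.
Friction up the slope is f = μN = 0.35 × 109.120 = 38.192 N, so the net downslope force is 54.560 − 38.192 = 16.368 N and a = 16.368 / 12.2 = 1.3416 m/s².
Starting from rest over a distance of 13.1 m, v² = 2aL = 2 × 1.3416 × 13.1 = 35.1499, so v = 5.9287 m/s.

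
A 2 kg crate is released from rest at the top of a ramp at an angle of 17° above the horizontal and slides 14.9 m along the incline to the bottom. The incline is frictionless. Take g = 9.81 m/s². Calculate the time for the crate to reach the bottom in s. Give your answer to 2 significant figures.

3.2 s

The weight component along the incline is mg sin 17° = 5.736 N and the normal force is N = mg cos 17° = 18.763 N.
With no friction, a = g sin 17° = 2.8682 m/s².
Starting from rest, L = ½at², so t = √(2L/a) = √(2 × 14.9 / 2.8682) = 3.2233 s.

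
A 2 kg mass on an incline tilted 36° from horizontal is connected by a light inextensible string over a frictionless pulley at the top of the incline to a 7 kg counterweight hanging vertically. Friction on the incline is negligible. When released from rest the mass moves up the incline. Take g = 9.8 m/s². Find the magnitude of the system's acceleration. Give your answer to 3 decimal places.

For the mass on the incline: the weight component along the slope is m₁g sin 36° = 2 × 9.8 × 0.5878 = 11.521 N and the normal force is N = m₁g cos 36° = 15.857 N.
Newton's second law for the mass (up-slope positive): T − 11.521 = 2 a. For the hanging counterweight (downward positive): 7 × 9.8 − T = 7 a.
Adding the two equations eliminates T: 57.079 = 9 a, so a = 6.3421 m/s².

6.342 m/s²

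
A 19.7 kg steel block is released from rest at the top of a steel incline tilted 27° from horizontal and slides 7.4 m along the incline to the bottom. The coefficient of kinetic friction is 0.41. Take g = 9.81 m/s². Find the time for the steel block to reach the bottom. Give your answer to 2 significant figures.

4.1 s

The weight component along the incline is mg sin 27° = 87.737 N and the normal force is N = mg cos 27° = 172.193 N.
Friction up the slope is f = μN = 0.41 × 172.193 = 70.599 N, so the net downslope force is 87.737 − 70.599 = 17.138 N and a = 17.138 / 19.7 = 0.8699 m/s².
Starting from rest, L = ½at², so t = √(2L/a) = √(2 × 7.4 / 0.8699) = 4.1247 s.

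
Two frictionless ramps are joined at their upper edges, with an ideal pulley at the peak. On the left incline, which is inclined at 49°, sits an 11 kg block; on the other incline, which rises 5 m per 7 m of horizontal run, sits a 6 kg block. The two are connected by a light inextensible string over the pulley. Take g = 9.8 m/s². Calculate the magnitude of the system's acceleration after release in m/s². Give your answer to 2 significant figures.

Resolve each weight along its own incline: the 11 kg mass has component 11 × 9.8 × sin 49° = 81.358 N down its slope, and the 6 kg mass has 6 × 9.8 × sin 35.54° = 34.177 N down its slope.
The 11 kg side's 81.358 N exceeds the other side's 34.177 N, so that mass slides down and the 6 kg mass slides up. Taking that direction as positive, Newton's second law for the whole system gives 81.358 − 34.177 = (11 + 6) a, so a = 47.181 / 17 = 2.7754 m/s².

2.8 m/s²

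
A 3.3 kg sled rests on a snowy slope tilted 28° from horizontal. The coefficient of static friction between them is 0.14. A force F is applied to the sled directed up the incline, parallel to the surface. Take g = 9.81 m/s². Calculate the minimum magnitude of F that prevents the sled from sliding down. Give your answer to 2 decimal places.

11.20 N

The normal force is N = mg cos 28° = 28.584 N. With F at its minimum the sled is on the verge of sliding down, so static friction is at its maximum μ_s N = 0.14 × 28.584 = 4.002 N and acts up the slope.
Equilibrium along the incline: F + μ_s N = mg sin 28°, so F = 15.198 − 4.002 = 11.196 N.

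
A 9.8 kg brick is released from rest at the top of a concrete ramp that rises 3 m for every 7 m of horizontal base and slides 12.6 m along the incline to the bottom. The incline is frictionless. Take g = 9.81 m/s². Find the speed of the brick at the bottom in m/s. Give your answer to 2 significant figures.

9.9 m/s

The weight component along the incline is mg sin 23.20° = 37.871 N and the normal force is N = mg cos 23.20° = 88.365 N.
With no friction, a = g sin 23.20° = 3.8643 m/s².
Starting from rest over a distance of 12.6 m, v² = 2aL = 2 × 3.8643 × 12.6 = 97.3804, so v = 9.8682 m/s.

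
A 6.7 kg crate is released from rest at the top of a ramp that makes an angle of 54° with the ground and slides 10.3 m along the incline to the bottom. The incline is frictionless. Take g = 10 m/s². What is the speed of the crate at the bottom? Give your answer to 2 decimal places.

The weight component along the incline is mg sin 54° = 54.204 N and the normal force is N = mg cos 54° = 39.382 N.
With no friction, a = g sin 54° = 8.0902 m/s².
Starting from rest over a distance of 10.3 m, v² = 2aL = 2 × 8.0902 × 10.3 = 166.6581, so v = 12.9096 m/s.

12.91 m/s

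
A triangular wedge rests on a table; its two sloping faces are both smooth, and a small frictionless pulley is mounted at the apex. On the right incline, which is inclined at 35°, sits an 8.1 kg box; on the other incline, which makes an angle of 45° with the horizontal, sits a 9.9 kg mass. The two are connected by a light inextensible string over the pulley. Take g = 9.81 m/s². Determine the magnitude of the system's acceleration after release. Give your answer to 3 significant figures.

Resolve each weight along its own incline: the 8.1 kg mass has component 8.1 × 9.81 × sin 35° = 45.577 N down its slope, and the 9.9 kg mass has 9.9 × 9.81 × sin 45° = 68.674 N down its slope.
The 9.9 kg side's 68.674 N exceeds the other side's 45.577 N, so that mass slides down and the 8.1 kg mass slides up. Taking that direction as positive, Newton's second law for the whole system gives 68.674 − 45.577 = (8.1 + 9.9) a, so a = 23.097 / 18 = 1.2832 m/s².

1.28 m/s²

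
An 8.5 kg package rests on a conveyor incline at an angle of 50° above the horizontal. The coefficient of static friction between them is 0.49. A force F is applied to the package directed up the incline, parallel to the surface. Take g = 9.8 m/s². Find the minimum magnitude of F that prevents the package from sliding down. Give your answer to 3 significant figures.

The normal force is N = mg cos 50° = 53.544 N. With F at its minimum the package is on the verge of sliding down, so static friction is at its maximum μ_s N = 0.49 × 53.544 = 26.237 N and acts up the slope.
Equilibrium along the incline: F + μ_s N = mg sin 50°, so F = 63.812 − 26.237 = 37.575 N.

37.6 N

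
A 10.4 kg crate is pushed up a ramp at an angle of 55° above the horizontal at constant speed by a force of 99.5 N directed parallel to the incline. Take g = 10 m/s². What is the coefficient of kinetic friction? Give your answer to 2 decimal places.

At constant speed ΣF = 0 along the incline. The applied 99.5 N acts up the slope; the weight component mg sin 55° = 85.192 N and kinetic friction μN both act down the slope.
So 99.5 = 85.192 + μ × 59.652, giving μ = (99.5 − 85.192) / 59.652 = 0.2399.

0.24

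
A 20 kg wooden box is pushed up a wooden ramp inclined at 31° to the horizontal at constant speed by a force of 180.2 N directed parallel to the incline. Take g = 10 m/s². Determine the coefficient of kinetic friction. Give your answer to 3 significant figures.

0.450

At constant speed ΣF = 0 along the incline. The applied 180.2 N acts up the slope; the weight component mg sin 31° = 103.008 N and kinetic friction μN both act down the slope.
So 180.2 = 103.008 + μ × 171.433, giving μ = (180.2 − 103.008) / 171.433 = 0.4503.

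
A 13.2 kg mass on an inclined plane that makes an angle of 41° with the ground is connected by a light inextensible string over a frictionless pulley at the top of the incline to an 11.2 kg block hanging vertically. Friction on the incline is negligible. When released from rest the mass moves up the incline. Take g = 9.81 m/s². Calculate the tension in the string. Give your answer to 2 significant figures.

98 N

For the mass on the incline: the weight component along the slope is m₁g sin 41° = 13.2 × 9.81 × 0.6561 = 84.960 N and the normal force is N = m₁g cos 41° = 97.729 N.
Newton's second law for the mass (up-slope positive): T − 84.960 = 13.2 a. For the hanging block (downward positive): 11.2 × 9.81 − T = 11.2 a.
Adding the two equations eliminates T: 24.912 = 24.4 a, so a = 1.0210 m/s².
Then from the hanging block's equation, T = 11.2 × (9.81 − 1.0210) = 98.437 N.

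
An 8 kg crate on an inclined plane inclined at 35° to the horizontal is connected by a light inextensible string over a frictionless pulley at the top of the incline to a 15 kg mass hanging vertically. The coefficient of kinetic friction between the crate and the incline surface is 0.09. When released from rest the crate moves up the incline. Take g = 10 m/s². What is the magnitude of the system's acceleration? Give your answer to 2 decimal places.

For the crate on the incline: the weight component along the slope is m₁g sin 35° = 8 × 10 × 0.5736 = 45.888 N and the normal force is N = m₁g cos 35° = 65.532 N.
Kinetic friction opposes the crate's motion up the incline: f = μN = 0.09 × 65.532 = 5.898 N acting down the slope.
Newton's second law for the crate (up-slope positive): T − 45.888 − 5.898 = 8 a. For the hanging mass (downward positive): 15 × 10 − T = 15 a.
Adding the two equations eliminates T: 98.214 = 23 a, so a = 4.2702 m/s².

4.27 m/s²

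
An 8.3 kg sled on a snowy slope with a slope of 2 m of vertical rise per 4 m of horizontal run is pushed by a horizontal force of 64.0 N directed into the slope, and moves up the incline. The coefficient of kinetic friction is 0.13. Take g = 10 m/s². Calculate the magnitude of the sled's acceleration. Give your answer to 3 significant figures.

The horizontal push has components F cos 26.57° = 64.0 × 0.8944 = 57.242 N up the incline and F sin 26.57° = 64.0 × 0.4472 = 28.621 N pressing into the surface.
The normal force is therefore N = mg cos 26.57° + F sin 26.57° = 74.235 + 28.621 = 102.856 N, and kinetic friction down the slope is μN = 0.13 × 102.856 = 13.371 N.
Along the incline: F cos 26.57° − mg sin 26.57° − μN = ma, so 57.242 − 37.118 − 13.371 = 8.3 a, giving a = 0.8136 m/s².

0.814 m/s²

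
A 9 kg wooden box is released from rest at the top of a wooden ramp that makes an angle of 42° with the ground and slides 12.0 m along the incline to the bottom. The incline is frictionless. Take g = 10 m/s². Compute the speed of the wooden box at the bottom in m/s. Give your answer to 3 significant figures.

12.7 m/s

The weight component along the incline is mg sin 42° = 60.222 N and the normal force is N = mg cos 42° = 66.883 N.
With no friction, a = g sin 42° = 6.6913 m/s².
Starting from rest over a distance of 12.0 m, v² = 2aL = 2 × 6.6913 × 12.0 = 160.5912, so v = 12.6725 m/s.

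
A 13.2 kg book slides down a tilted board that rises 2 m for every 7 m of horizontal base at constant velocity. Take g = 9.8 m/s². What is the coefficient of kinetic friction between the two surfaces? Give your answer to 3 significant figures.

At constant velocity the net force along the incline is zero: mg sin 15.95° = μ mg cos 15.95°.
So μ = tan 15.95° = 0.2747 / 0.9615 = 0.2857.

0.286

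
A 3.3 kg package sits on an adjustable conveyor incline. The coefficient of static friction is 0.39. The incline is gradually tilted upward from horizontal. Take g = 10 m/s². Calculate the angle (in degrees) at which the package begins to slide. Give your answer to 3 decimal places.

At the threshold of sliding, static friction is at its maximum μ_s N and exactly balances the weight component along the incline: mg sin θ = μ_s mg cos θ.
Hence tan θ = μ_s = 0.39, so θ = arctan(0.39) = 21.3058°.

21.306°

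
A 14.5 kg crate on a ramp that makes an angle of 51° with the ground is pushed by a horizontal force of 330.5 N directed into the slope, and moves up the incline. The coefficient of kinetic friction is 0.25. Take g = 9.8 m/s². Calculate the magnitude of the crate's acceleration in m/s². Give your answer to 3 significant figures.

The horizontal push has components F cos 51° = 330.5 × 0.6293 = 207.984 N up the incline and F sin 51° = 330.5 × 0.7771 = 256.832 N pressing into the surface.
The normal force is therefore N = mg cos 51° + F sin 51° = 89.424 + 256.832 = 346.256 N, and kinetic friction down the slope is μN = 0.25 × 346.256 = 86.564 N.
Along the incline: F cos 51° − mg sin 51° − μN = ma, so 207.984 − 110.426 − 86.564 = 14.5 a, giving a = 0.7582 m/s².

0.758 m/s²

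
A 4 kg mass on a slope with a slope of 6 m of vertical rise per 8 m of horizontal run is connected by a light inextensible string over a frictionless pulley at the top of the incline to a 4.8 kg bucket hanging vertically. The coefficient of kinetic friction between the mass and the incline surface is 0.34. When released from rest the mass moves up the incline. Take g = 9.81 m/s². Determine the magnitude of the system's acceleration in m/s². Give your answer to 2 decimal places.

For the mass on the incline: the weight component along the slope is m₁g sin 36.87° = 4 × 9.81 × 0.6000 = 23.544 N and the normal force is N = m₁g cos 36.87° = 31.392 N.
Kinetic friction opposes the mass's motion up the incline: f = μN = 0.34 × 31.392 = 10.673 N acting down the slope.
Newton's second law for the mass (up-slope positive): T − 23.544 − 10.673 = 4 a. For the hanging bucket (downward positive): 4.8 × 9.81 − T = 4.8 a.
Adding the two equations eliminates T: 12.871 = 8.8 a, so a = 1.4626 m/s².

1.46 m/s²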